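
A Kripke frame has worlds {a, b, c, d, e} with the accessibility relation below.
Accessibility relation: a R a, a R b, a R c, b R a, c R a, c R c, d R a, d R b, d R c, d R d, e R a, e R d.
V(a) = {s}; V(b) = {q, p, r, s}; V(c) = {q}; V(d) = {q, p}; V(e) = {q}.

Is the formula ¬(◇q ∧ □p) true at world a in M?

At a: ◇q ∧ □p is false, so ¬(◇q ∧ □p) is true.
  At a: ◇q is true, □p is false, so ◇q ∧ □p is false.
    At a: ◇q requires q at some successor in {a, b, c}.
      q holds at b, so ◇q is true at a.
    At a: □p requires p at every successor {a, b, c}.
      p fails at a, so □p is false at a.

Yes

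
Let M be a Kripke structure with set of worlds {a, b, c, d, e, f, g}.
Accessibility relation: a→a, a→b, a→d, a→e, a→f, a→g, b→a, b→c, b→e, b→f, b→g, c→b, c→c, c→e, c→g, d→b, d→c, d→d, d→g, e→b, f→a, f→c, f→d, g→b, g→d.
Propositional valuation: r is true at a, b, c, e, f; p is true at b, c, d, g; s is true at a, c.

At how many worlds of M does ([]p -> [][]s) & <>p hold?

Let φ = ([]p -> [][]s) & <>p. Evaluate φ at each world:
  a (successors {a, b, d, e, f, g}): φ is true.
  b (successors {a, c, e, f, g}): φ is true.
  c (successors {b, c, e, g}): φ is true.
  d (successors {b, c, d, g}): φ is false.
  e (successors {b}): φ is false.
  f (successors {a, c, d}): φ is true.
  g (successors {b, d}): φ is false.
For instance, at g:
  At g: []p -> [][]s is false, <>p is true, so ([]p -> [][]s) & <>p is false.
    At g: []p is true, [][]s is false, so []p -> [][]s is false.
      At g: []p requires p at every successor {b, d}.
        At b: p is true.
        At d: p is true.
      So []p is true at g.
      At g: [][]s requires []s at every successor {b, d}.
        []s fails at b, so [][]s is false at g.
    At g: <>p requires p at some successor in {b, d}.
      p holds at b, so <>p is true at g.
Satisfying worlds: {a, b, c, f}

4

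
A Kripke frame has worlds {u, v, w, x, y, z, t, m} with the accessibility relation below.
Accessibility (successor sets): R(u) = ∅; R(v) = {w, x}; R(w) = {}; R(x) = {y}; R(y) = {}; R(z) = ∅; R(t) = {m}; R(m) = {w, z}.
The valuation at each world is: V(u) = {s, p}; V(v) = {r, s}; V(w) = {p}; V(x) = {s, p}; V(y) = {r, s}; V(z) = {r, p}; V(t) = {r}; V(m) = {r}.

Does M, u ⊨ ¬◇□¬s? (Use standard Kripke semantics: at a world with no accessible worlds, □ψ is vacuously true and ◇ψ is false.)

Yes

At u: ◇□¬s is false, so ¬◇□¬s is true.
  At u: no accessible worlds, so ◇□¬s is false.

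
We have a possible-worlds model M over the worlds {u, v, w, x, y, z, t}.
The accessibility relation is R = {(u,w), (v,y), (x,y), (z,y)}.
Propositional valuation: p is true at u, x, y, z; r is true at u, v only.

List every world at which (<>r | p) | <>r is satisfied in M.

Recall that <>ψ holds at a world iff ψ holds at some accessible world.
Let φ = (<>r | p) | <>r. Evaluate φ at each world:
  u (successors {w}): φ is true.
  v (successors {y}): φ is false.
  w (successors ∅): φ is false.
  x (successors {y}): φ is true.
  y (successors ∅): φ is true.
  z (successors {y}): φ is true.
  t (successors ∅): φ is false.
For instance, at u:
  At u: <>r | p is true, <>r is false, so (<>r | p) | <>r is true.
    At u: <>r is false, p is true, so <>r | p is true.
      At u: <>r requires r at some successor in {w}.
        At w: r is false.
      So <>r is false at u.
    At u: <>r requires r at some successor in {w}.
      At w: r is false.
    So <>r is false at u.
Satisfying worlds: {u, x, y, z}

u, x, y, z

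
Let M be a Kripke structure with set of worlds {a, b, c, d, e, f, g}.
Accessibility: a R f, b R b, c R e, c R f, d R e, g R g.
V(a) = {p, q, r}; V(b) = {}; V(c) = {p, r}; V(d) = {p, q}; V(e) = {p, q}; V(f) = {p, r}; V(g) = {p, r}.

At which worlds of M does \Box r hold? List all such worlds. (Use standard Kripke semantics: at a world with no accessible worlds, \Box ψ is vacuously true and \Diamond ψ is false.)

a, e, f, g

Let φ = \Box r. Evaluate φ at each world:
  a (successors {f}): φ is true.
  b (successors {b}): φ is false.
  c (successors {e, f}): φ is false.
  d (successors {e}): φ is false.
  e (successors ∅): φ is true.
  f (successors ∅): φ is true.
  g (successors {g}): φ is true.
For instance, at b:
  At b: \Box r requires r at every successor {b}.
    r fails at b, so \Box r is false at b.
Satisfying worlds: {a, e, f, g}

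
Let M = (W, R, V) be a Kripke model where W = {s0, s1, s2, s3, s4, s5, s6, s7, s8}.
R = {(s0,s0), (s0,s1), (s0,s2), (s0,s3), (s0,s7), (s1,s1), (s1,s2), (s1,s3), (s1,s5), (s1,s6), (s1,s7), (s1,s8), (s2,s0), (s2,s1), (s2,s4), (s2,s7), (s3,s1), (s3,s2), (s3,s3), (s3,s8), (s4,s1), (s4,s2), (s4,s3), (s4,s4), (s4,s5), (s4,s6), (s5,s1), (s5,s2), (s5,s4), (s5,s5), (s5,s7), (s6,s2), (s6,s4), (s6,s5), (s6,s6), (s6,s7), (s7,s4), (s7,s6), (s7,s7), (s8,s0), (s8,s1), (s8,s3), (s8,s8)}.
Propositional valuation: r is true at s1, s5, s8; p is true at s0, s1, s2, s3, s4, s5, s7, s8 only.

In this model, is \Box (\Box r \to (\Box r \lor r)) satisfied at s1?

Recall that \Box ψ holds at a world iff ψ holds at every accessible world, and \Diamond ψ holds iff ψ holds at some accessible world.
At s1: \Box (\Box r \to (\Box r \lor r)) requires \Box r \to (\Box r \lor r) at every successor {s1, s2, s3, s5, s6, s7, s8}.
  At s1: \Box r \to (\Box r \lor r) is true.
  At s2: \Box r \to (\Box r \lor r) is true.
  At s3: \Box r \to (\Box r \lor r) is true.
  At s5: \Box r \to (\Box r \lor r) is true.
  At s6: \Box r \to (\Box r \lor r) is true.
  At s7: \Box r \to (\Box r \lor r) is true.
  At s8: \Box r \to (\Box r \lor r) is true.
So \Box (\Box r \to (\Box r \lor r)) is true at s1.

Yes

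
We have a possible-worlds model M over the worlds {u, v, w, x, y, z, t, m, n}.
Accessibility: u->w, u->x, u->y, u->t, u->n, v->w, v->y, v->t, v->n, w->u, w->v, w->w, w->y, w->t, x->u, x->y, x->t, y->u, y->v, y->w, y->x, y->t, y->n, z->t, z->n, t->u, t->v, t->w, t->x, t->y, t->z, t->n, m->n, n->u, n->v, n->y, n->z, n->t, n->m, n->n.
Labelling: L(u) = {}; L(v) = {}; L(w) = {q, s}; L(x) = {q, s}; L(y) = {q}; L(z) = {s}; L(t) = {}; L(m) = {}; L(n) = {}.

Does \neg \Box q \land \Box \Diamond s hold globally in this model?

No

Recall that \Box ψ holds at a world iff ψ holds at every accessible world, and \Diamond ψ holds iff ψ holds at some accessible world.
Let φ = \neg \Box q \land \Box \Diamond s. Evaluate φ at each world:
  u (successors {w, x, y, t, n}): φ is false.
  v (successors {w, y, t, n}): φ is true.
  w (successors {u, v, w, y, t}): φ is true.
  x (successors {u, y, t}): φ is true.
  y (successors {u, v, w, x, t, n}): φ is false.
  z (successors {t, n}): φ is true.
  t (successors {u, v, w, x, y, z, n}): φ is false.
  m (successors {n}): φ is true.
  n (successors {u, v, y, z, t, m, n}): φ is false.
Detail at u (counterexample):
  At u: \neg \Box q is true, \Box \Diamond s is false, so \neg \Box q \land \Box \Diamond s is false.
    At u: \Box q is false, so \neg \Box q is true.
      At u: \Box q requires q at every successor {w, x, y, t, n}.
        q fails at t, so \Box q is false at u.
    At u: \Box \Diamond s requires \Diamond s at every successor {w, x, y, t, n}.
      \Diamond s fails at x, so \Box \Diamond s is false at u.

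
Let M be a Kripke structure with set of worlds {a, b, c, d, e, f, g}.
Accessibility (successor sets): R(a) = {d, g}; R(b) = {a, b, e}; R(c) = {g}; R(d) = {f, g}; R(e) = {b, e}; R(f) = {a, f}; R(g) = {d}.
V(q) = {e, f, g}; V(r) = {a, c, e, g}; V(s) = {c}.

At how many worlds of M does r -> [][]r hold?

3

Let φ = r -> [][]r. Evaluate φ at each world:
  a (successors {d, g}): φ is false.
  b (successors {a, b, e}): φ is true.
  c (successors {g}): φ is false.
  d (successors {f, g}): φ is true.
  e (successors {b, e}): φ is false.
  f (successors {a, f}): φ is true.
  g (successors {d}): φ is false.
For instance, at a:
  At a: r is true, [][]r is false, so r -> [][]r is false.
    At a: [][]r requires []r at every successor {d, g}.
      []r fails at d, so [][]r is false at a.
Satisfying worlds: {b, d, f}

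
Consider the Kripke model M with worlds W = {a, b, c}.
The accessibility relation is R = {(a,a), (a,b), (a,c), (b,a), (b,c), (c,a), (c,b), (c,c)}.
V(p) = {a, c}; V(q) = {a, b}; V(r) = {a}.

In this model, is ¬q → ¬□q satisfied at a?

Yes

At a: ¬q is false, ¬□q is true, so ¬q → ¬□q is true.
  At a: □q is false, so ¬□q is true.
    At a: □q requires q at every successor {a, b, c}.
      q fails at c, so □q is false at a.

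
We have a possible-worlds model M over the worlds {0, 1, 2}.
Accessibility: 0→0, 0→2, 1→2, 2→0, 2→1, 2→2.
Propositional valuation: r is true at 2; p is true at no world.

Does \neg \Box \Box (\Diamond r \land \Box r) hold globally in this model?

Let φ = \neg \Box \Box (\Diamond r \land \Box r). Evaluate φ at each world:
  0 (successors {0, 2}): φ is true.
  1 (successors {2}): φ is true.
  2 (successors {0, 1, 2}): φ is true.
For instance, at 0:
  At 0: \Box \Box (\Diamond r \land \Box r) is false, so \neg \Box \Box (\Diamond r \land \Box r) is true.
    At 0: \Box \Box (\Diamond r \land \Box r) requires \Box (\Diamond r \land \Box r) at every successor {0, 2}.
      \Box (\Diamond r \land \Box r) fails at 0, so \Box \Box (\Diamond r \land \Box r) is false at 0.

Yes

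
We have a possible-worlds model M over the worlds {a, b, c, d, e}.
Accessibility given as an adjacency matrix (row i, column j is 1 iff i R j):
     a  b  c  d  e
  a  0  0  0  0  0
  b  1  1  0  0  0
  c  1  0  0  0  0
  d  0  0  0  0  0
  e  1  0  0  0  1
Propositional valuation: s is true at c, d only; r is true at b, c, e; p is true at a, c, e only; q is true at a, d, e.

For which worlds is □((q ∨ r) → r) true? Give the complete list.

Recall that □ψ holds at a world iff ψ holds at every accessible world, and ◇ψ holds iff ψ holds at some accessible world.
Let φ = □((q ∨ r) → r). Evaluate φ at each world:
  a (successors ∅): φ is true.
  b (successors {a, b}): φ is false.
  c (successors {a}): φ is false.
  d (successors ∅): φ is true.
  e (successors {a, e}): φ is false.
For instance, at b:
  At b: □((q ∨ r) → r) requires (q ∨ r) → r at every successor {a, b}.
    (q ∨ r) → r fails at a, so □((q ∨ r) → r) is false at b.
Satisfying worlds: {a, d}

a, d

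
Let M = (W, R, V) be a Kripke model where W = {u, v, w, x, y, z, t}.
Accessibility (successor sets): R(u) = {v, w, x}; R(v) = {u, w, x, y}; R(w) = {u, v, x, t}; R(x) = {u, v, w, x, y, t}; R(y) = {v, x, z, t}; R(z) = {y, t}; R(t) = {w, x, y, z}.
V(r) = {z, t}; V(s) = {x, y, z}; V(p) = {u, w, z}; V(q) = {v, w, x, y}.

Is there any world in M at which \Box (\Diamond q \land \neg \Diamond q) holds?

Let φ = \Box (\Diamond q \land \neg \Diamond q). Evaluate φ at each world:
  u (successors {v, w, x}): φ is false.
  v (successors {u, w, x, y}): φ is false.
  w (successors {u, v, x, t}): φ is false.
  x (successors {u, v, w, x, y, t}): φ is false.
  y (successors {v, x, z, t}): φ is false.
  z (successors {y, t}): φ is false.
  t (successors {w, x, y, z}): φ is false.
For instance, at w:
  At w: \Box (\Diamond q \land \neg \Diamond q) requires \Diamond q \land \neg \Diamond q at every successor {u, v, x, t}.
    \Diamond q \land \neg \Diamond q fails at u, so \Box (\Diamond q \land \neg \Diamond q) is false at w.
      At u: \Diamond q is true, \neg \Diamond q is false, so \Diamond q \land \neg \Diamond q is false.

No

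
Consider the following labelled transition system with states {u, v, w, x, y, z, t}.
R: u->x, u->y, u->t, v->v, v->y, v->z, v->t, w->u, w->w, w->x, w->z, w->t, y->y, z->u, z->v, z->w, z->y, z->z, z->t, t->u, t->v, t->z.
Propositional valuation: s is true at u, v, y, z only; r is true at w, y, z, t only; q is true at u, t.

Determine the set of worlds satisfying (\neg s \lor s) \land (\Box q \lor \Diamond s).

Let φ = (\neg s \lor s) \land (\Box q \lor \Diamond s). Evaluate φ at each world:
  u (successors {x, y, t}): φ is true.
  v (successors {v, y, z, t}): φ is true.
  w (successors {u, w, x, z, t}): φ is true.
  x (successors ∅): φ is true.
  y (successors {y}): φ is true.
  z (successors {u, v, w, y, z, t}): φ is true.
  t (successors {u, v, z}): φ is true.
For instance, at u:
  At u: \neg s \lor s is true, \Box q \lor \Diamond s is true, so (\neg s \lor s) \land (\Box q \lor \Diamond s) is true.
    At u: \Box q is false, \Diamond s is true, so \Box q \lor \Diamond s is true.
      At u: \Box q requires q at every successor {x, y, t}.
        q fails at x, so \Box q is false at u.
      At u: \Diamond s requires s at some successor in {x, y, t}.
        s holds at y, so \Diamond s is true at u.
Satisfying worlds: {u, v, w, x, y, z, t}

u, v, w, x, y, z, t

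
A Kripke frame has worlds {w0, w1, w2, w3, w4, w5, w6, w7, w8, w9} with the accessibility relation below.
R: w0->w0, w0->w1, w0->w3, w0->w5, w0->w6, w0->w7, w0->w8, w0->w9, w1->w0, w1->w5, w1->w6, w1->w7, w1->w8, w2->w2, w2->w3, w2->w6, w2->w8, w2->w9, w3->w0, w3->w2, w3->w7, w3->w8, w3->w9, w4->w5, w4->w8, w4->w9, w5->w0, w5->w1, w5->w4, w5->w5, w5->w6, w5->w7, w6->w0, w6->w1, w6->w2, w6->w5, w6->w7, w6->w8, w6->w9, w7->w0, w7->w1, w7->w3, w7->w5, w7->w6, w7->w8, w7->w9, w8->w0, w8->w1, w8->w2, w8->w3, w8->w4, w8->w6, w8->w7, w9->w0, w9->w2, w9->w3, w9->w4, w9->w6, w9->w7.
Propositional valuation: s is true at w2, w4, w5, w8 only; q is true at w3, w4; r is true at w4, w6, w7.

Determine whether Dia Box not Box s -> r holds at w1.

No

At w1: Dia Box not Box s is true, r is false, so Dia Box not Box s -> r is false.
  At w1: Dia Box not Box s requires Box not Box s at some successor in {w0, w5, w6, w7, w8}.
    Box not Box s holds at w0, so Dia Box not Box s is true at w1.
      At w0: Box not Box s requires not Box s at every successor {w0, w1, w3, w5, w6, w7, w8, w9}.
        At w0: not Box s is true.
        At w1: not Box s is true.
        At w3: not Box s is true.
        At w5: not Box s is true.
        At w6: not Box s is true.
        At w7: not Box s is true.
        At w8: not Box s is true.
        At w9: not Box s is true.
      So Box not Box s is true at w0.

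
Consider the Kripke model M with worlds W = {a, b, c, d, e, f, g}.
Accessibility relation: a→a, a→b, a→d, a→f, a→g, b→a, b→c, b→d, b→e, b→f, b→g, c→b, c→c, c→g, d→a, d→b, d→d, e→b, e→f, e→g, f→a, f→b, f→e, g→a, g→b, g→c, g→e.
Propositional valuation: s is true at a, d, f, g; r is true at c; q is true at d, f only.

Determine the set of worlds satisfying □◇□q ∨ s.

a, d, f, g

Let φ = □◇□q ∨ s. Evaluate φ at each world:
  a (successors {a, b, d, f, g}): φ is true.
  b (successors {a, c, d, e, f, g}): φ is false.
  c (successors {b, c, g}): φ is false.
  d (successors {a, b, d}): φ is true.
  e (successors {b, f, g}): φ is false.
  f (successors {a, b, e}): φ is true.
  g (successors {a, b, c, e}): φ is true.
For instance, at b:
  At b: □◇□q is false, s is false, so □◇□q ∨ s is false.
    At b: □◇□q requires ◇□q at every successor {a, c, d, e, f, g}.
      ◇□q fails at a, so □◇□q is false at b.
Satisfying worlds: {a, d, f, g}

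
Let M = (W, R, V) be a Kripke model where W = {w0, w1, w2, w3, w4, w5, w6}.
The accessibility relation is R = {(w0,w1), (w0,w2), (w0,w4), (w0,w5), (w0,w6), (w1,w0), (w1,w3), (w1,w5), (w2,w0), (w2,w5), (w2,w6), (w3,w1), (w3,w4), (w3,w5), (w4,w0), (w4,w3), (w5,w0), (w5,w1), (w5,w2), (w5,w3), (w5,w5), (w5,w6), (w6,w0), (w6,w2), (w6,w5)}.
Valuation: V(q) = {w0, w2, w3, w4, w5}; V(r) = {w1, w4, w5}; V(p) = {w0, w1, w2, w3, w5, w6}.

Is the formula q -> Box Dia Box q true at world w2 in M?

No

At w2: q is true, Box Dia Box q is false, so q -> Box Dia Box q is false.
  At w2: Box Dia Box q requires Dia Box q at every successor {w0, w5, w6}.
    Dia Box q fails at w6, so Box Dia Box q is false at w2.
      At w6: Dia Box q requires Box q at some successor in {w0, w2, w5}.
        At w0: Box q is false.
        At w2: Box q is false.
        At w5: Box q is false.
      So Dia Box q is false at w6.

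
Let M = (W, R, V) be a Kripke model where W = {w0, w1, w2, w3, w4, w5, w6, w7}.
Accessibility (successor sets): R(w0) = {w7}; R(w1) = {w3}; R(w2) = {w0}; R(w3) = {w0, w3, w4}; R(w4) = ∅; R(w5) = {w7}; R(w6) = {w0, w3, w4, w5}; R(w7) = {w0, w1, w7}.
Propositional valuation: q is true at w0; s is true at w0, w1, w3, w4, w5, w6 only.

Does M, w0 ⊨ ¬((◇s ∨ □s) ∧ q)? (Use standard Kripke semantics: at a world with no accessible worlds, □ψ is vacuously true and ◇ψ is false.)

Yes

Recall that □ψ holds at a world iff ψ holds at every accessible world, and ◇ψ holds iff ψ holds at some accessible world.
At w0: (◇s ∨ □s) ∧ q is false, so ¬((◇s ∨ □s) ∧ q) is true.
  At w0: ◇s ∨ □s is false, q is true, so (◇s ∨ □s) ∧ q is false.
    At w0: ◇s is false, □s is false, so ◇s ∨ □s is false.
      At w0: ◇s requires s at some successor in {w7}.
        At w7: s is false.
      So ◇s is false at w0.
      At w0: □s requires s at every successor {w7}.
        s fails at w7, so □s is false at w0.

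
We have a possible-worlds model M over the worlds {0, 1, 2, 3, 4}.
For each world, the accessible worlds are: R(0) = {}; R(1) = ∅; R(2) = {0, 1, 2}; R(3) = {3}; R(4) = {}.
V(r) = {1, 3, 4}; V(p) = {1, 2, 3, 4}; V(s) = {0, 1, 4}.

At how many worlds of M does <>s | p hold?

Recall that <>ψ holds at a world iff ψ holds at some accessible world.
Let φ = <>s | p. Evaluate φ at each world:
  0 (successors ∅): φ is false.
  1 (successors ∅): φ is true.
  2 (successors {0, 1, 2}): φ is true.
  3 (successors {3}): φ is true.
  4 (successors ∅): φ is true.
For instance, at 2:
  At 2: <>s is true, p is true, so <>s | p is true.
    At 2: <>s requires s at some successor in {0, 1, 2}.
      s holds at 0, so <>s is true at 2.
Satisfying worlds: {1, 2, 3, 4}

4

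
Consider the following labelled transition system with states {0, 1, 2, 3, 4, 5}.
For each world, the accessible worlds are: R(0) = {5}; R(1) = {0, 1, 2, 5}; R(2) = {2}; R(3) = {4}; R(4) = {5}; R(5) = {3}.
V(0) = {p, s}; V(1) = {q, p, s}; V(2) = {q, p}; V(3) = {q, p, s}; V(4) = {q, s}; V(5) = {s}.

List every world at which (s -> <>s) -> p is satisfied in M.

0, 1, 2, 3

Let φ = (s -> <>s) -> p. Evaluate φ at each world:
  0 (successors {5}): φ is true.
  1 (successors {0, 1, 2, 5}): φ is true.
  2 (successors {2}): φ is true.
  3 (successors {4}): φ is true.
  4 (successors {5}): φ is false.
  5 (successors {3}): φ is false.
For instance, at 3:
  At 3: s -> <>s is true, p is true, so (s -> <>s) -> p is true.
    At 3: s is true, <>s is true, so s -> <>s is true.
      At 3: <>s requires s at some successor in {4}.
        s holds at 4, so <>s is true at 3.
Satisfying worlds: {0, 1, 2, 3}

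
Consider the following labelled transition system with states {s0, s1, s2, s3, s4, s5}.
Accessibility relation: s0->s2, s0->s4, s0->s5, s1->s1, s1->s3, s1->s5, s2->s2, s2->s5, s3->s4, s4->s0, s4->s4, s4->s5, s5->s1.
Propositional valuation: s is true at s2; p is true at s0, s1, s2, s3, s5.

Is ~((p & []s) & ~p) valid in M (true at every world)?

Let φ = ~((p & []s) & ~p). Evaluate φ at each world:
  s0 (successors {s2, s4, s5}): φ is true.
  s1 (successors {s1, s3, s5}): φ is true.
  s2 (successors {s2, s5}): φ is true.
  s3 (successors {s4}): φ is true.
  s4 (successors {s0, s4, s5}): φ is true.
  s5 (successors {s1}): φ is true.
For instance, at s2:
  At s2: (p & []s) & ~p is false, so ~((p & []s) & ~p) is true.
    At s2: p & []s is false, ~p is false, so (p & []s) & ~p is false.
      At s2: p is true, []s is false, so p & []s is false.

Yes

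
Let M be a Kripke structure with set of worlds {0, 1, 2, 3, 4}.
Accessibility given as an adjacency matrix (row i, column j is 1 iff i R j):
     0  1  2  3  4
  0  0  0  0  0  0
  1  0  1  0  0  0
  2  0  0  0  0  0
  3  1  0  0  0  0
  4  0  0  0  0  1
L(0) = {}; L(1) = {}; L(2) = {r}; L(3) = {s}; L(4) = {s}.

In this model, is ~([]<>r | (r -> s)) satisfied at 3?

Recall that []ψ holds at a world iff ψ holds at every accessible world, and <>ψ holds iff ψ holds at some accessible world.
At 3: []<>r | (r -> s) is true, so ~([]<>r | (r -> s)) is false.
  At 3: []<>r is false, r -> s is true, so []<>r | (r -> s) is true.
    At 3: []<>r requires <>r at every successor {0}.
      <>r fails at 0, so []<>r is false at 3.

No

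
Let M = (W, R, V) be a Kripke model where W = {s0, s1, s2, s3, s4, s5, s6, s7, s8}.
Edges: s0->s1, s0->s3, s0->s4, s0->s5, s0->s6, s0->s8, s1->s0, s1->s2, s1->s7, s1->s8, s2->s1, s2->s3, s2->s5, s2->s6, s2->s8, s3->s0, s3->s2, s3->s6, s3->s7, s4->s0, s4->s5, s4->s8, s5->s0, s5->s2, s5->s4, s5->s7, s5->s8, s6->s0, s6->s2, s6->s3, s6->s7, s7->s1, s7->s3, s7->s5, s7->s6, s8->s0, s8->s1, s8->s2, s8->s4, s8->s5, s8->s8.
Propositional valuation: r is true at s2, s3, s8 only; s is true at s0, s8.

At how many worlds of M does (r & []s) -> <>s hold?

9

Let φ = (r & []s) -> <>s. Evaluate φ at each world:
  s0 (successors {s1, s3, s4, s5, s6, s8}): φ is true.
  s1 (successors {s0, s2, s7, s8}): φ is true.
  s2 (successors {s1, s3, s5, s6, s8}): φ is true.
  s3 (successors {s0, s2, s6, s7}): φ is true.
  s4 (successors {s0, s5, s8}): φ is true.
  s5 (successors {s0, s2, s4, s7, s8}): φ is true.
  s6 (successors {s0, s2, s3, s7}): φ is true.
  s7 (successors {s1, s3, s5, s6}): φ is true.
  s8 (successors {s0, s1, s2, s4, s5, s8}): φ is true.
For instance, at s2:
  At s2: r & []s is false, <>s is true, so (r & []s) -> <>s is true.
    At s2: r is true, []s is false, so r & []s is false.
      At s2: []s requires s at every successor {s1, s3, s5, s6, s8}.
        s fails at s1, so []s is false at s2.
    At s2: <>s requires s at some successor in {s1, s3, s5, s6, s8}.
      s holds at s8, so <>s is true at s2.
Satisfying worlds: {s0, s1, s2, s3, s4, s5, s6, s7, s8}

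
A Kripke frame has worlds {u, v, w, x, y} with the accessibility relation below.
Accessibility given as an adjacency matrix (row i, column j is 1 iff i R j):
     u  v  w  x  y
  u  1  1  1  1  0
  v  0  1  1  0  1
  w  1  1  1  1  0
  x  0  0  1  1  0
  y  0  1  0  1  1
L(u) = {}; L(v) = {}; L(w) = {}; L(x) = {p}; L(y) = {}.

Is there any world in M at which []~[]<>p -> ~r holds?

Let φ = []~[]<>p -> ~r. Evaluate φ at each world:
  u (successors {u, v, w, x}): φ is true.
  v (successors {v, w, y}): φ is true.
  w (successors {u, v, w, x}): φ is true.
  x (successors {w, x}): φ is true.
  y (successors {v, x, y}): φ is true.
Detail at u (witness):
  At u: []~[]<>p is false, ~r is true, so []~[]<>p -> ~r is true.
    At u: []~[]<>p requires ~[]<>p at every successor {u, v, w, x}.
      ~[]<>p fails at x, so []~[]<>p is false at u.

Yes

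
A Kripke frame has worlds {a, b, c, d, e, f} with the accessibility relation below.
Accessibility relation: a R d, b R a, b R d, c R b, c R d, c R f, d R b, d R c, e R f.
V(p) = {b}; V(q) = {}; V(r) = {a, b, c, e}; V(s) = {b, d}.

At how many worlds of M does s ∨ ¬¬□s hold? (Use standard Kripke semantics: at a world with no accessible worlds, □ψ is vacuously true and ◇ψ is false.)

Let φ = s ∨ ¬¬□s. Evaluate φ at each world:
  a (successors {d}): φ is true.
  b (successors {a, d}): φ is true.
  c (successors {b, d, f}): φ is false.
  d (successors {b, c}): φ is true.
  e (successors {f}): φ is false.
  f (successors ∅): φ is true.
For instance, at d:
  At d: s is true, ¬¬□s is false, so s ∨ ¬¬□s is true.
    At d: ¬□s is true, so ¬¬□s is false.
      At d: □s is false, so ¬□s is true.
Satisfying worlds: {a, b, d, f}

4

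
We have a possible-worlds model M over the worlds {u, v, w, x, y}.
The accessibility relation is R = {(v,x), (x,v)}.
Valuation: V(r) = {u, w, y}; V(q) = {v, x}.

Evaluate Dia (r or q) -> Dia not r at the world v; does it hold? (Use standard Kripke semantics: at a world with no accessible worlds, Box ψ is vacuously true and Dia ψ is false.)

At v: Dia (r or q) is true, Dia not r is true, so Dia (r or q) -> Dia not r is true.
  At v: Dia (r or q) requires r or q at some successor in {x}.
    r or q holds at x, so Dia (r or q) is true at v.
  At v: Dia not r requires not r at some successor in {x}.
    not r holds at x, so Dia not r is true at v.

Yes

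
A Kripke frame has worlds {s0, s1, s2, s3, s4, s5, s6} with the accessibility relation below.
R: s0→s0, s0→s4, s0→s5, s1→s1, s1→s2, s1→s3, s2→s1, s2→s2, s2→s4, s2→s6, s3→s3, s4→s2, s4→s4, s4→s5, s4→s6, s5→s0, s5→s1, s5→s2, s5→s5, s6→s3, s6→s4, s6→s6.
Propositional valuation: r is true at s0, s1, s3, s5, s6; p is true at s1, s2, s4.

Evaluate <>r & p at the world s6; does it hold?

No

At s6: <>r is true, p is false, so <>r & p is false.
  At s6: <>r requires r at some successor in {s3, s4, s6}.
    r holds at s3, so <>r is true at s6.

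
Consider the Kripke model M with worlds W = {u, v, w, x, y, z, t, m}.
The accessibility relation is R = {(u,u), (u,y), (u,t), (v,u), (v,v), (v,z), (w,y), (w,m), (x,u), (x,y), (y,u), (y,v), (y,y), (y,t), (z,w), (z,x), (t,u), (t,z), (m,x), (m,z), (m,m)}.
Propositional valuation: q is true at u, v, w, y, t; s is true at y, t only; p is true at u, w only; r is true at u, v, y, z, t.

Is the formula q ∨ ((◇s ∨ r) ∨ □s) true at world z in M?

At z: q is false, (◇s ∨ r) ∨ □s is true, so q ∨ ((◇s ∨ r) ∨ □s) is true.
  At z: ◇s ∨ r is true, □s is false, so (◇s ∨ r) ∨ □s is true.
    At z: ◇s is false, r is true, so ◇s ∨ r is true.
      At z: ◇s requires s at some successor in {w, x}.
        At w: s is false.
        At x: s is false.
      So ◇s is false at z.
    At z: □s requires s at every successor {w, x}.
      s fails at w, so □s is false at z.

Yes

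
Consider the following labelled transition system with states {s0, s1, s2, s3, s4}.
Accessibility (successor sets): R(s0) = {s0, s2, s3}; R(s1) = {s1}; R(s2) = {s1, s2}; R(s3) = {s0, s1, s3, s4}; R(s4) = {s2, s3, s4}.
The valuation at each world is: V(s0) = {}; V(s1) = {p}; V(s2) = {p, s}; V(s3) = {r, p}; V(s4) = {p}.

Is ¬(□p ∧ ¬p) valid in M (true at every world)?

Yes

Let φ = ¬(□p ∧ ¬p). Evaluate φ at each world:
  s0 (successors {s0, s2, s3}): φ is true.
  s1 (successors {s1}): φ is true.
  s2 (successors {s1, s2}): φ is true.
  s3 (successors {s0, s1, s3, s4}): φ is true.
  s4 (successors {s2, s3, s4}): φ is true.
For instance, at s0:
  At s0: □p ∧ ¬p is false, so ¬(□p ∧ ¬p) is true.
    At s0: □p is false, ¬p is true, so □p ∧ ¬p is false.
      At s0: □p requires p at every successor {s0, s2, s3}.
        p fails at s0, so □p is false at s0.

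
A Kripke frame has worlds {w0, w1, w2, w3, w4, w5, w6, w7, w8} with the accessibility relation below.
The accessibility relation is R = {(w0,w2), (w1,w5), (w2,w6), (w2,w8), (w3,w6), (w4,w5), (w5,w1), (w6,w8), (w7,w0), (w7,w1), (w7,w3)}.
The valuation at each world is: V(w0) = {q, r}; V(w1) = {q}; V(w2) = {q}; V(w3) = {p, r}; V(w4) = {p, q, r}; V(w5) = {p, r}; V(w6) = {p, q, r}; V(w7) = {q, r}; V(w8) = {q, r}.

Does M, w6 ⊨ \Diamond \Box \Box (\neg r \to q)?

Yes

At w6: \Diamond \Box \Box (\neg r \to q) requires \Box \Box (\neg r \to q) at some successor in {w8}.
  \Box \Box (\neg r \to q) holds at w8, so \Diamond \Box \Box (\neg r \to q) is true at w6.
    At w8: no accessible worlds, so \Box \Box (\neg r \to q) holds vacuously.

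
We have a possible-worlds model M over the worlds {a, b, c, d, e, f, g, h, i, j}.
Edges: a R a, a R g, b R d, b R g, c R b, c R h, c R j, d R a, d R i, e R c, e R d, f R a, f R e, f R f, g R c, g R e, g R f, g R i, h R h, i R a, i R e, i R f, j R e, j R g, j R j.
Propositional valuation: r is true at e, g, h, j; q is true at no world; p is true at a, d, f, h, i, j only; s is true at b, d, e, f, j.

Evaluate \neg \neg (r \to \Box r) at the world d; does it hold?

Yes

Recall that \Box ψ holds at a world iff ψ holds at every accessible world, and \Diamond ψ holds iff ψ holds at some accessible world.
At d: \neg (r \to \Box r) is false, so \neg \neg (r \to \Box r) is true.
  At d: r \to \Box r is true, so \neg (r \to \Box r) is false.
    At d: r is false, \Box r is false, so r \to \Box r is true.
      At d: \Box r requires r at every successor {a, i}.
        r fails at a, so \Box r is false at d.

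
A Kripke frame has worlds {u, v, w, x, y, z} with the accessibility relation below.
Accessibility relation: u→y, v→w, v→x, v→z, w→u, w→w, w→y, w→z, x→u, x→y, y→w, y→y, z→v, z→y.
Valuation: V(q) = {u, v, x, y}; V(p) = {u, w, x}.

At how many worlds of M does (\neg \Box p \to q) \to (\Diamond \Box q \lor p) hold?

Let φ = (\neg \Box p \to q) \to (\Diamond \Box q \lor p). Evaluate φ at each world:
  u (successors {y}): φ is true.
  v (successors {w, x, z}): φ is true.
  w (successors {u, w, y, z}): φ is true.
  x (successors {u, y}): φ is true.
  y (successors {w, y}): φ is false.
  z (successors {v, y}): φ is true.
For instance, at y:
  At y: \neg \Box p \to q is true, \Diamond \Box q \lor p is false, so (\neg \Box p \to q) \to (\Diamond \Box q \lor p) is false.
    At y: \neg \Box p is true, q is true, so \neg \Box p \to q is true.
      At y: \Box p is false, so \neg \Box p is true.
    At y: \Diamond \Box q is false, p is false, so \Diamond \Box q \lor p is false.
      At y: \Diamond \Box q requires \Box q at some successor in {w, y}.
        At w: \Box q is false.
        At y: \Box q is false.
      So \Diamond \Box q is false at y.
Satisfying worlds: {u, v, w, x, z}

5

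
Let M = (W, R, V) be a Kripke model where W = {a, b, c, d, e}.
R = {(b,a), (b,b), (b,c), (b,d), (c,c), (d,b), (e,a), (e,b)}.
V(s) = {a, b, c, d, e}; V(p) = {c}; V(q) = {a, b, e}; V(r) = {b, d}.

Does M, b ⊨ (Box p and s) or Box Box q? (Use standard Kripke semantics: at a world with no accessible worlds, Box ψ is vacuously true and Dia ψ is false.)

No

At b: Box p and s is false, Box Box q is false, so (Box p and s) or Box Box q is false.
  At b: Box p is false, s is true, so Box p and s is false.
    At b: Box p requires p at every successor {a, b, c, d}.
      p fails at a, so Box p is false at b.
  At b: Box Box q requires Box q at every successor {a, b, c, d}.
    Box q fails at b, so Box Box q is false at b.
      At b: Box q requires q at every successor {a, b, c, d}.
        q fails at c, so Box q is false at b.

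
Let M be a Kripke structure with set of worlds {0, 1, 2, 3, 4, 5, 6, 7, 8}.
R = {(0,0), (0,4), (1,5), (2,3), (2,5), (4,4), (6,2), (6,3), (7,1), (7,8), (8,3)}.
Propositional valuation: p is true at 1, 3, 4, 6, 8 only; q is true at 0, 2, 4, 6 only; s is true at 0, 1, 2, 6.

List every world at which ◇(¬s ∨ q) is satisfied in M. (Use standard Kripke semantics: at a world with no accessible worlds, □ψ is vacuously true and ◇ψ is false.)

Recall that ◇ψ holds at a world iff ψ holds at some accessible world.
Let φ = ◇(¬s ∨ q). Evaluate φ at each world:
  0 (successors {0, 4}): φ is true.
  1 (successors {5}): φ is true.
  2 (successors {3, 5}): φ is true.
  3 (successors ∅): φ is false.
  4 (successors {4}): φ is true.
  5 (successors ∅): φ is false.
  6 (successors {2, 3}): φ is true.
  7 (successors {1, 8}): φ is true.
  8 (successors {3}): φ is true.
For instance, at 4:
  At 4: ◇(¬s ∨ q) requires ¬s ∨ q at some successor in {4}.
    ¬s ∨ q holds at 4, so ◇(¬s ∨ q) is true at 4.
Satisfying worlds: {0, 1, 2, 4, 6, 7, 8}

0, 1, 2, 4, 6, 7, 8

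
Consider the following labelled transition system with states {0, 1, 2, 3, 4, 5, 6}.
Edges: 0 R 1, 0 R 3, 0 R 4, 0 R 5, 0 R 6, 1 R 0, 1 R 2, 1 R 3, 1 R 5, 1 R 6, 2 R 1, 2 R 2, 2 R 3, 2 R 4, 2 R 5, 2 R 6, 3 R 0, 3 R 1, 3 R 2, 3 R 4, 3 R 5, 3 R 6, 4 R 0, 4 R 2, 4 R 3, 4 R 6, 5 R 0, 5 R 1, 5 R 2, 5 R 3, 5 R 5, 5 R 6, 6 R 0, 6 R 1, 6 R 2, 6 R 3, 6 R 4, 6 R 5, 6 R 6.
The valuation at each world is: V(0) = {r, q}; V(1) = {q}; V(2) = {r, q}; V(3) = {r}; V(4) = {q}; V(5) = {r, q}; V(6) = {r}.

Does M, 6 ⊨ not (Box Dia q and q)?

Yes

Recall that Box ψ holds at a world iff ψ holds at every accessible world, and Dia ψ holds iff ψ holds at some accessible world.
At 6: Box Dia q and q is false, so not (Box Dia q and q) is true.
  At 6: Box Dia q is true, q is false, so Box Dia q and q is false.
    At 6: Box Dia q requires Dia q at every successor {0, 1, 2, 3, 4, 5, 6}.
      At 0: Dia q is true.
      At 1: Dia q is true.
      At 2: Dia q is true.
      At 3: Dia q is true.
      At 4: Dia q is true.
      At 5: Dia q is true.
      At 6: Dia q is true.
    So Box Dia q is true at 6.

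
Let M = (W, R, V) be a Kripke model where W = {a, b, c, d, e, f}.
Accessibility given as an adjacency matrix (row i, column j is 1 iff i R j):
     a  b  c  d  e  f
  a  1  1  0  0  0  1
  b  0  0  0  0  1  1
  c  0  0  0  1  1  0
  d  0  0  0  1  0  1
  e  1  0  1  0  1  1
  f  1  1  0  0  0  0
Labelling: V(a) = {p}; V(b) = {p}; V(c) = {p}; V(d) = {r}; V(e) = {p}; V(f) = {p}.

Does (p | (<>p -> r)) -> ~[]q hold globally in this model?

Yes

Recall that []ψ holds at a world iff ψ holds at every accessible world, and <>ψ holds iff ψ holds at some accessible world.
Let φ = (p | (<>p -> r)) -> ~[]q. Evaluate φ at each world:
  a (successors {a, b, f}): φ is true.
  b (successors {e, f}): φ is true.
  c (successors {d, e}): φ is true.
  d (successors {d, f}): φ is true.
  e (successors {a, c, e, f}): φ is true.
  f (successors {a, b}): φ is true.
For instance, at d:
  At d: p | (<>p -> r) is true, ~[]q is true, so (p | (<>p -> r)) -> ~[]q is true.
    At d: p is false, <>p -> r is true, so p | (<>p -> r) is true.
      At d: <>p is true, r is true, so <>p -> r is true.
    At d: []q is false, so ~[]q is true.
      At d: []q requires q at every successor {d, f}.
        q fails at d, so []q is false at d.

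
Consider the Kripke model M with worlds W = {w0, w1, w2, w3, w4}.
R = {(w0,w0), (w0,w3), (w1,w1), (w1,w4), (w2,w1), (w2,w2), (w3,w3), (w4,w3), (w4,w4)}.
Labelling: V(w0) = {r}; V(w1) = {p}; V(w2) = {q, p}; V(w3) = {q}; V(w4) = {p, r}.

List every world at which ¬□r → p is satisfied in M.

w1, w2, w4

Recall that □ψ holds at a world iff ψ holds at every accessible world, and ◇ψ holds iff ψ holds at some accessible world.
Let φ = ¬□r → p. Evaluate φ at each world:
  w0 (successors {w0, w3}): φ is false.
  w1 (successors {w1, w4}): φ is true.
  w2 (successors {w1, w2}): φ is true.
  w3 (successors {w3}): φ is false.
  w4 (successors {w3, w4}): φ is true.
For instance, at w3:
  At w3: ¬□r is true, p is false, so ¬□r → p is false.
    At w3: □r is false, so ¬□r is true.
      At w3: □r requires r at every successor {w3}.
        r fails at w3, so □r is false at w3.
Satisfying worlds: {w1, w2, w4}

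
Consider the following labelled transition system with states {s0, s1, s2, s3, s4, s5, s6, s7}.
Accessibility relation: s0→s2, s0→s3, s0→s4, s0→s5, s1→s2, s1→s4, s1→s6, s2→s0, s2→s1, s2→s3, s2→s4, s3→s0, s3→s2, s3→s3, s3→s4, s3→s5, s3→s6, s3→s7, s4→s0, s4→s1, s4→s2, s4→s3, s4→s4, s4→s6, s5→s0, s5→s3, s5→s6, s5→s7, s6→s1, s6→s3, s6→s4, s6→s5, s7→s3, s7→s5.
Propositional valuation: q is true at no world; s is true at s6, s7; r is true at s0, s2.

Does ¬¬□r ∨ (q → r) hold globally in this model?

Let φ = ¬¬□r ∨ (q → r). Evaluate φ at each world:
  s0 (successors {s2, s3, s4, s5}): φ is true.
  s1 (successors {s2, s4, s6}): φ is true.
  s2 (successors {s0, s1, s3, s4}): φ is true.
  s3 (successors {s0, s2, s3, s4, s5, s6, s7}): φ is true.
  s4 (successors {s0, s1, s2, s3, s4, s6}): φ is true.
  s5 (successors {s0, s3, s6, s7}): φ is true.
  s6 (successors {s1, s3, s4, s5}): φ is true.
  s7 (successors {s3, s5}): φ is true.
For instance, at s2:
  At s2: ¬¬□r is false, q → r is true, so ¬¬□r ∨ (q → r) is true.
    At s2: ¬□r is true, so ¬¬□r is false.
      At s2: □r is false, so ¬□r is true.

Yes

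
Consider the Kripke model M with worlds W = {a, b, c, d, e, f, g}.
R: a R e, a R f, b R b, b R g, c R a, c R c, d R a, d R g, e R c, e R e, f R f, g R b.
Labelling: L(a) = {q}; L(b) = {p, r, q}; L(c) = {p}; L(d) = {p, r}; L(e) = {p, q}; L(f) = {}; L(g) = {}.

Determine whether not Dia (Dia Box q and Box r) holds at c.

Yes

At c: Dia (Dia Box q and Box r) is false, so not Dia (Dia Box q and Box r) is true.
  At c: Dia (Dia Box q and Box r) requires Dia Box q and Box r at some successor in {a, c}.
    At a: Dia Box q and Box r is false.
    At c: Dia Box q and Box r is false.
  So Dia (Dia Box q and Box r) is false at c.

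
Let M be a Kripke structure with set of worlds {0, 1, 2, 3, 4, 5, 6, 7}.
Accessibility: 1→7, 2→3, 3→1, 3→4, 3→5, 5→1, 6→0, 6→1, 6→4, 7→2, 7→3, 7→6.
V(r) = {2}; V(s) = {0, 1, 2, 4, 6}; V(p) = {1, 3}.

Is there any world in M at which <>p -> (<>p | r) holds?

Yes

Let φ = <>p -> (<>p | r). Evaluate φ at each world:
  0 (successors ∅): φ is true.
  1 (successors {7}): φ is true.
  2 (successors {3}): φ is true.
  3 (successors {1, 4, 5}): φ is true.
  4 (successors ∅): φ is true.
  5 (successors {1}): φ is true.
  6 (successors {0, 1, 4}): φ is true.
  7 (successors {2, 3, 6}): φ is true.
Detail at 0 (witness):
  At 0: <>p is false, <>p | r is false, so <>p -> (<>p | r) is true.
    At 0: no accessible worlds, so <>p is false.
    At 0: <>p is false, r is false, so <>p | r is false.
      At 0: no accessible worlds, so <>p is false.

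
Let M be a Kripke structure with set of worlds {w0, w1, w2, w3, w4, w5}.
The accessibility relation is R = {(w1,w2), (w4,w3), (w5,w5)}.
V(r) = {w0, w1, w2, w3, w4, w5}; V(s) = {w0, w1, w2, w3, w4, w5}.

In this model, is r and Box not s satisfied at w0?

Yes

At w0: r is true, Box not s is true, so r and Box not s is true.
  At w0: no accessible worlds, so Box not s holds vacuously.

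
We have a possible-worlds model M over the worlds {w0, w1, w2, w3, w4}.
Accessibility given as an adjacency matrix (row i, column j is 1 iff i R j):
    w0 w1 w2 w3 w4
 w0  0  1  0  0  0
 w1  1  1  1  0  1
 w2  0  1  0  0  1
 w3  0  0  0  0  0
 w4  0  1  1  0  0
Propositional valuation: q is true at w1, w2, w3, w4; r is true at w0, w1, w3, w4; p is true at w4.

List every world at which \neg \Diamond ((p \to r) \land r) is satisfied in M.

Let φ = \neg \Diamond ((p \to r) \land r). Evaluate φ at each world:
  w0 (successors {w1}): φ is false.
  w1 (successors {w0, w1, w2, w4}): φ is false.
  w2 (successors {w1, w4}): φ is false.
  w3 (successors ∅): φ is true.
  w4 (successors {w1, w2}): φ is false.
For instance, at w1:
  At w1: \Diamond ((p \to r) \land r) is true, so \neg \Diamond ((p \to r) \land r) is false.
    At w1: \Diamond ((p \to r) \land r) requires (p \to r) \land r at some successor in {w0, w1, w2, w4}.
      (p \to r) \land r holds at w0, so \Diamond ((p \to r) \land r) is true at w1.
Satisfying worlds: {w3}

w3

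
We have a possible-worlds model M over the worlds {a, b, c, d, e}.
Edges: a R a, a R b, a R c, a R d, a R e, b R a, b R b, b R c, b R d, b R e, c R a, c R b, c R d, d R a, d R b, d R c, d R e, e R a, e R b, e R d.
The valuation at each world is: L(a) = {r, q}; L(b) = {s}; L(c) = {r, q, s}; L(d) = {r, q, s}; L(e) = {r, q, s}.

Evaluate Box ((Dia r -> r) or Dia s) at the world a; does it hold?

At a: Box ((Dia r -> r) or Dia s) requires (Dia r -> r) or Dia s at every successor {a, b, c, d, e}.
  At a: (Dia r -> r) or Dia s is true.
  At b: (Dia r -> r) or Dia s is true.
  At c: (Dia r -> r) or Dia s is true.
  At d: (Dia r -> r) or Dia s is true.
  At e: (Dia r -> r) or Dia s is true.
So Box ((Dia r -> r) or Dia s) is true at a.

Yes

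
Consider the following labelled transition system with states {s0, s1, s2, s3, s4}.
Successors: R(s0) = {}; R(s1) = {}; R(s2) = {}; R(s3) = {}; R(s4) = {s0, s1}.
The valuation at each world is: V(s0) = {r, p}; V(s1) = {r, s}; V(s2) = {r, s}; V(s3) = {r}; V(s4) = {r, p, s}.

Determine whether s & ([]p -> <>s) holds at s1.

No

Recall that []ψ holds at a world iff ψ holds at every accessible world, and <>ψ holds iff ψ holds at some accessible world.
At s1: s is true, []p -> <>s is false, so s & ([]p -> <>s) is false.
  At s1: []p is true, <>s is false, so []p -> <>s is false.
    At s1: no accessible worlds, so []p holds vacuously.
    At s1: no accessible worlds, so <>s is false.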